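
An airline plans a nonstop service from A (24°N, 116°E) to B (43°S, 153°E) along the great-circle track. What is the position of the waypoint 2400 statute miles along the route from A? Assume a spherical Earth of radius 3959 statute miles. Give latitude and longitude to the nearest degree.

Write both endpoints as unit vectors p₁, p₂ with components (cos φ cos λ, cos φ sin λ, sin φ).
The central angle between the endpoints is δ = arccos(p₁·p₂) ≈ 1.312 rad (75.2°). The total great-circle distance is δ·R ≈ 1.312 × 3959 ≈ 5193 mi, so the target fraction is f = 2400/5193 ≈ 0.462.
Interpolate at f ≈ 0.462 with slerp weights a = sin((1−f)δ)/sin δ ≈ 0.671, b = sin(fδ)/sin δ ≈ 0.589.
p = a·p₁ + b·p₂ ≈ (-0.653, 0.746, -0.129); φ = arcsin(p_z) ≈ -7.42°, λ = atan2(p_y, p_x) ≈ 131.17°.

≈ (7°S, 131°E)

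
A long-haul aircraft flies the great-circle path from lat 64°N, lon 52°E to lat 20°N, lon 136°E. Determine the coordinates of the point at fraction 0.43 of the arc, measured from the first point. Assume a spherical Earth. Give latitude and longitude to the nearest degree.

The haversine formula gives a central angle δ ≈ 1.213 rad (69.5°) between the endpoints.
Interpolate at f = 0.43 with slerp weights a = sin((1−f)δ)/sin δ ≈ 0.681, b = sin(fδ)/sin δ ≈ 0.532.
p = a·p₁ + b·p₂ ≈ (-0.176, 0.582, 0.794); φ = arcsin(p_z) ≈ 52.53°, λ = atan2(p_y, p_x) ≈ 106.80°.

≈ lat 53°N, lon 107°E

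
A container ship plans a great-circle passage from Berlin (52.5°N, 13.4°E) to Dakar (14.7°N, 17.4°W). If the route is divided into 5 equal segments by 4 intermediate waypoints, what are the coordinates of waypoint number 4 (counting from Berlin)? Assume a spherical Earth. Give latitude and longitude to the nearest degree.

≈ (23°N, 13°W)

Write both endpoints as unit vectors p₁, p₂ with components (cos φ cos λ, cos φ sin λ, sin φ).
The central angle between the endpoints is δ = arccos(p₁·p₂) ≈ 0.785 rad (45.0°).
Interpolate at f = 4/5 with slerp weights a = sin((1−f)δ)/sin δ ≈ 0.221, b = sin(fδ)/sin δ ≈ 0.831.
p = a·p₁ + b·p₂ ≈ (0.898, -0.209, 0.386); φ = arcsin(p_z) ≈ 22.73°, λ = atan2(p_y, p_x) ≈ -13.11°.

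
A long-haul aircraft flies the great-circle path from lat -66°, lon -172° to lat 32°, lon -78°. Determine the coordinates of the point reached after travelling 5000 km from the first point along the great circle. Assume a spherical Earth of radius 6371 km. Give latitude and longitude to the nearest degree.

The haversine formula gives a central angle δ ≈ 2.104 rad (120.5°) between the endpoints. The total great-circle distance is δ·R ≈ 2.104 × 6371 ≈ 13404 km, so the target fraction is f = 5000/13404 ≈ 0.373.
Interpolate at f ≈ 0.373 with slerp weights a = sin((1−f)δ)/sin δ ≈ 1.124, b = sin(fδ)/sin δ ≈ 0.821.
p = a·p₁ + b·p₂ ≈ (-0.308, -0.744, -0.592); φ = arcsin(p_z) ≈ -36.33°, λ = atan2(p_y, p_x) ≈ -112.50°.

≈ lat -36°, lon -112°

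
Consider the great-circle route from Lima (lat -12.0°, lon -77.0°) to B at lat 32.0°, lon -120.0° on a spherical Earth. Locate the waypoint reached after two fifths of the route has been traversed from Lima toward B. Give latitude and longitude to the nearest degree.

Write both endpoints as unit vectors p₁, p₂ with components (cos φ cos λ, cos φ sin λ, sin φ).
The central angle between the endpoints is δ = arccos(p₁·p₂) ≈ 1.051 rad (60.2°).
Interpolate at f = 2/5 with slerp weights a = sin((1−f)δ)/sin δ ≈ 0.679, b = sin(fδ)/sin δ ≈ 0.470.
p = a·p₁ + b·p₂ ≈ (-0.050, -0.993, 0.108); φ = arcsin(p_z) ≈ 6.20°, λ = atan2(p_y, p_x) ≈ -92.88°.

≈ lat 6°, lon -93°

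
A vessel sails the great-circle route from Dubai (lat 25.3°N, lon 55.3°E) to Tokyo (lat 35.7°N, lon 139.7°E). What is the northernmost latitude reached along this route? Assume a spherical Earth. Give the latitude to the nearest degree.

≈ 40°N

The great circle lies in the plane with unit normal n̂ = (p₁ × p₂)/|p₁ × p₂|.
Here n̂_z ≈ +0.772; the vertex latitude is φ_max = arccos|n̂_z| ≈ 39.5°.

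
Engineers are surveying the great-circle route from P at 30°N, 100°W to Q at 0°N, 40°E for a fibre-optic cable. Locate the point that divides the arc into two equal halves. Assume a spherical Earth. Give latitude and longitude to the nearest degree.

≈ 38°N, 19°W

Convert each endpoint to a unit vector on the sphere (x = cos φ cos λ, y = cos φ sin λ, z = sin φ).
The central angle between the endpoints is δ = arccos(p₁·p₂) ≈ 2.296 rad (131.6°).
Interpolate at f = 1/2 with slerp weights a = sin((1−f)δ)/sin δ ≈ 1.219, b = sin(fδ)/sin δ ≈ 1.219.
p = a·p₁ + b·p₂ ≈ (0.750, -0.256, 0.609); φ = arcsin(p_z) ≈ 37.55°, λ = atan2(p_y, p_x) ≈ -18.84°.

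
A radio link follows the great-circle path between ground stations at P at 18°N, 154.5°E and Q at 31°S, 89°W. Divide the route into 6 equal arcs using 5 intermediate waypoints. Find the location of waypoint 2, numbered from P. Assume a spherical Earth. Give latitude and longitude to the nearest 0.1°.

≈ 2.0°S, 169.7°W

From cos δ = sin φ₁ sin φ₂ + cos φ₁ cos φ₂ cos Δλ, the central angle is δ ≈ 2.121 rad (121.5°).
Interpolate at f = 2/6 with slerp weights a = sin((1−f)δ)/sin δ ≈ 1.159, b = sin(fδ)/sin δ ≈ 0.762.
p = a·p₁ + b·p₂ ≈ (-0.983, -0.179, -0.034); φ = arcsin(p_z) ≈ -1.97°, λ = atan2(p_y, p_x) ≈ -169.70°.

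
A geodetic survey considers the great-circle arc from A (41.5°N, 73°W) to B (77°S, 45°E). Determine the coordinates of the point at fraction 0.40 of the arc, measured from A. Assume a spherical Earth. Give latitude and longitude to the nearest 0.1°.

Write both endpoints as unit vectors p₁, p₂ with components (cos φ cos λ, cos φ sin λ, sin φ).
The central angle between the endpoints is δ = arccos(p₁·p₂) ≈ 2.381 rad (136.4°).
Interpolate at f = 0.40 with slerp weights a = sin((1−f)δ)/sin δ ≈ 1.437, b = sin(fδ)/sin δ ≈ 1.183.
p = a·p₁ + b·p₂ ≈ (0.503, -0.841, -0.200); φ = arcsin(p_z) ≈ -11.56°, λ = atan2(p_y, p_x) ≈ -59.13°.

≈ (11.6°S, 59.1°W)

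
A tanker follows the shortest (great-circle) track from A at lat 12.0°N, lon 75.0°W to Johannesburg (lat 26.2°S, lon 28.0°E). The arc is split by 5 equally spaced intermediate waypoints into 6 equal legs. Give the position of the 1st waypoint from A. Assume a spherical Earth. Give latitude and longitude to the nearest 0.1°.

Write both endpoints as unit vectors p₁, p₂ with components (cos φ cos λ, cos φ sin λ, sin φ).
The central angle between the endpoints is δ = arccos(p₁·p₂) ≈ 1.864 rad (106.8°).
Interpolate at f = 1/6 with slerp weights a = sin((1−f)δ)/sin δ ≈ 1.044, b = sin(fδ)/sin δ ≈ 0.319.
p = a·p₁ + b·p₂ ≈ (0.517, -0.852, 0.076); φ = arcsin(p_z) ≈ 4.37°, λ = atan2(p_y, p_x) ≈ -58.74°.

≈ lat 4.4°N, lon 58.7°W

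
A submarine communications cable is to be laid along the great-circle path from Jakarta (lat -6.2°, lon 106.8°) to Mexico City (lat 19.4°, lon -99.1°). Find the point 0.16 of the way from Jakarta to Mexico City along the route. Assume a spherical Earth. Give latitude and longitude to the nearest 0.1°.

≈ lat 6.1°, lon 127.7°

Write both endpoints as unit vectors p₁, p₂ with components (cos φ cos λ, cos φ sin λ, sin φ).
The central angle between the endpoints is δ = arccos(p₁·p₂) ≈ 2.645 rad (151.6°).
Interpolate at f = 0.16 with slerp weights a = sin((1−f)δ)/sin δ ≈ 1.670, b = sin(fδ)/sin δ ≈ 0.863.
p = a·p₁ + b·p₂ ≈ (-0.609, 0.786, 0.106); φ = arcsin(p_z) ≈ 6.09°, λ = atan2(p_y, p_x) ≈ 127.74°.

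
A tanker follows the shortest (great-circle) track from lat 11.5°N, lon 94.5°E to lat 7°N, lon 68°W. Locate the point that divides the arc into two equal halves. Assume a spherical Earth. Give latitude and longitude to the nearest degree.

Convert each endpoint to a unit vector on the sphere (x = cos φ cos λ, y = cos φ sin λ, z = sin φ).
The central angle between the endpoints is δ = arccos(p₁·p₂) ≈ 2.698 rad (154.6°).
Interpolate at f = 1/2 with slerp weights a = sin((1−f)δ)/sin δ ≈ 2.274, b = sin(fδ)/sin δ ≈ 2.274.
p = a·p₁ + b·p₂ ≈ (0.671, 0.129, 0.730); φ = arcsin(p_z) ≈ 46.93°, λ = atan2(p_y, p_x) ≈ 10.87°.

≈ lat 47°N, lon 11°E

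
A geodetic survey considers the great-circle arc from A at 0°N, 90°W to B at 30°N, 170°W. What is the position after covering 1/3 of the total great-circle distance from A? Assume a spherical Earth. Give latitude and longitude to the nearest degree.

≈ 13°N, 114°W

Convert each endpoint to a unit vector on the sphere (x = cos φ cos λ, y = cos φ sin λ, z = sin φ).
The central angle between the endpoints is δ = arccos(p₁·p₂) ≈ 1.420 rad (81.4°).
Interpolate at f = 1/3 with slerp weights a = sin((1−f)δ)/sin δ ≈ 0.821, b = sin(fδ)/sin δ ≈ 0.461.
p = a·p₁ + b·p₂ ≈ (-0.393, -0.890, 0.231); φ = arcsin(p_z) ≈ 13.33°, λ = atan2(p_y, p_x) ≈ -113.83°.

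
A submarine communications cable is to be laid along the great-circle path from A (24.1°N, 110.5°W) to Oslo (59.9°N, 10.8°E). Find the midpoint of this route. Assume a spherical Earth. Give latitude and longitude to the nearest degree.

≈ (58°N, 77°W)

Write both endpoints as unit vectors p₁, p₂ with components (cos φ cos λ, cos φ sin λ, sin φ).
The central angle between the endpoints is δ = arccos(p₁·p₂) ≈ 1.455 rad (83.4°).
Interpolate at f = 1/2 with slerp weights a = sin((1−f)δ)/sin δ ≈ 0.670, b = sin(fδ)/sin δ ≈ 0.670.
p = a·p₁ + b·p₂ ≈ (0.116, -0.510, 0.853); φ = arcsin(p_z) ≈ 58.50°, λ = atan2(p_y, p_x) ≈ -77.20°.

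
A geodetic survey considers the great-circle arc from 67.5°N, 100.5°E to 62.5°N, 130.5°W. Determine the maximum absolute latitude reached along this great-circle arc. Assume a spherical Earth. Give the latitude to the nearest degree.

≈ 79°N

The great circle lies in the plane with unit normal n̂ = (p₁ × p₂)/|p₁ × p₂|.
Here n̂_z ≈ +0.195; the vertex latitude is φ_max = arccos|n̂_z| ≈ 78.8°.
Check via Clairaut: cos φ_max = |cos φ₁| · sin C = cos(67.5°)·sin(30.6°) ≈ 0.195, again giving ≈ 78.8°.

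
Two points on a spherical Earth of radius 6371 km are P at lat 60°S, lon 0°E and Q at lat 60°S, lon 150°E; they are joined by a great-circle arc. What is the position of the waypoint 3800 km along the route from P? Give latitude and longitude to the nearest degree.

≈ lat 80°S, lon 107°E

From cos δ = sin φ₁ sin φ₂ + cos φ₁ cos φ₂ cos Δλ, the central angle is δ ≈ 1.008 rad (57.8°). The total great-circle distance is δ·R ≈ 1.008 × 6371 ≈ 6422 km, so the target fraction is f = 3800/6422 ≈ 0.592.
Interpolate at f ≈ 0.592 with slerp weights a = sin((1−f)δ)/sin δ ≈ 0.473, b = sin(fδ)/sin δ ≈ 0.664.
p = a·p₁ + b·p₂ ≈ (-0.051, 0.166, -0.985); φ = arcsin(p_z) ≈ -80.00°, λ = atan2(p_y, p_x) ≈ 107.09°.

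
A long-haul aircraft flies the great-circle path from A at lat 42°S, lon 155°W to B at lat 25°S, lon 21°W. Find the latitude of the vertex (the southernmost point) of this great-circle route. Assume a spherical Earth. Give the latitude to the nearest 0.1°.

The great circle lies in the plane with unit normal n̂ = (p₁ × p₂)/|p₁ × p₂|.
Here n̂_z ≈ +0.493; the vertex latitude is φ_max = arccos|n̂_z| ≈ 60.5°.

≈ 60.5°S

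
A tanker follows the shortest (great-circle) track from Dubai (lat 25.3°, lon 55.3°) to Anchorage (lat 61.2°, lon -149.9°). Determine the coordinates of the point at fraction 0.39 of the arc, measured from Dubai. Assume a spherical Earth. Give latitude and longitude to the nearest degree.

From cos δ = sin φ₁ sin φ₂ + cos φ₁ cos φ₂ cos Δλ, the central angle is δ ≈ 1.590 rad (91.1°).
Interpolate at f = 0.39 with slerp weights a = sin((1−f)δ)/sin δ ≈ 0.825, b = sin(fδ)/sin δ ≈ 0.581.
p = a·p₁ + b·p₂ ≈ (0.182, 0.473, 0.862); φ = arcsin(p_z) ≈ 59.55°, λ = atan2(p_y, p_x) ≈ 68.91°.

≈ lat 60°, lon 69°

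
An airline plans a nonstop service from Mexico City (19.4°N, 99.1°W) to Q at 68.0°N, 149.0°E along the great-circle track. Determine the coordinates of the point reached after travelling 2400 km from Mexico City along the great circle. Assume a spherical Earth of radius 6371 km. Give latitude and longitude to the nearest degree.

Convert each endpoint to a unit vector on the sphere (x = cos φ cos λ, y = cos φ sin λ, z = sin φ).
The central angle between the endpoints is δ = arccos(p₁·p₂) ≈ 1.394 rad (79.9°). The total great-circle distance is δ·R ≈ 1.394 × 6371 ≈ 8879 km, so the target fraction is f = 2400/8879 ≈ 0.270.
Interpolate at f ≈ 0.270 with slerp weights a = sin((1−f)δ)/sin δ ≈ 0.864, b = sin(fδ)/sin δ ≈ 0.374.
p = a·p₁ + b·p₂ ≈ (-0.249, -0.733, 0.633); φ = arcsin(p_z) ≈ 39.31°, λ = atan2(p_y, p_x) ≈ -108.76°.

≈ 39°N, 109°W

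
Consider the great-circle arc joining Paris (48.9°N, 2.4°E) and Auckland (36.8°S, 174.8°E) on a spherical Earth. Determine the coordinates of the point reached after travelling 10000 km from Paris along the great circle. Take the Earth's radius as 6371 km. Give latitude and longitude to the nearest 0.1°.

≈ 35.8°N, 147.8°E

The haversine formula gives a central angle δ ≈ 2.909 rad (166.7°) between the endpoints. The total great-circle distance is δ·R ≈ 2.909 × 6371 ≈ 18536 km, so the target fraction is f = 10000/18536 ≈ 0.540.
Interpolate at f ≈ 0.540 with slerp weights a = sin((1−f)δ)/sin δ ≈ 4.230, b = sin(fδ)/sin δ ≈ 4.345.
p = a·p₁ + b·p₂ ≈ (-0.687, 0.432, 0.585); φ = arcsin(p_z) ≈ 35.77°, λ = atan2(p_y, p_x) ≈ 147.85°.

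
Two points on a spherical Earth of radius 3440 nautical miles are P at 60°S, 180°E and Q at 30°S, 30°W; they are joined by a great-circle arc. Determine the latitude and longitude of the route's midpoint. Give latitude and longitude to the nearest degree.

Write both endpoints as unit vectors p₁, p₂ with components (cos φ cos λ, cos φ sin λ, sin φ).
The central angle between the endpoints is δ = arccos(p₁·p₂) ≈ 1.513 rad (86.7°).
Interpolate at f = 1/2 with slerp weights a = sin((1−f)δ)/sin δ ≈ 0.687, b = sin(fδ)/sin δ ≈ 0.687.
p = a·p₁ + b·p₂ ≈ (0.172, -0.298, -0.939); φ = arcsin(p_z) ≈ -69.90°, λ = atan2(p_y, p_x) ≈ -60.00°.

≈ 70°S, 60°W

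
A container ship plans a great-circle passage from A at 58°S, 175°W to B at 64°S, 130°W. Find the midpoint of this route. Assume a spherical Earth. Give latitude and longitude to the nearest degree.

Convert each endpoint to a unit vector on the sphere (x = cos φ cos λ, y = cos φ sin λ, z = sin φ).
The central angle between the endpoints is δ = arccos(p₁·p₂) ≈ 0.386 rad (22.1°).
Interpolate at f = 1/2 with slerp weights a = sin((1−f)δ)/sin δ ≈ 0.509, b = sin(fδ)/sin δ ≈ 0.509.
p = a·p₁ + b·p₂ ≈ (-0.412, -0.195, -0.890); φ = arcsin(p_z) ≈ -62.86°, λ = atan2(p_y, p_x) ≈ -154.74°.

≈ 63°S, 155°W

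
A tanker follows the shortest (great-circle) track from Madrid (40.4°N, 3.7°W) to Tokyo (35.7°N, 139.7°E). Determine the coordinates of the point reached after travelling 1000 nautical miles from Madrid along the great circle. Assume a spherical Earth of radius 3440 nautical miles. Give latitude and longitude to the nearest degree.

Convert each endpoint to a unit vector on the sphere (x = cos φ cos λ, y = cos φ sin λ, z = sin φ).
The central angle between the endpoints is δ = arccos(p₁·p₂) ≈ 1.689 rad (96.8°). The total great-circle distance is δ·R ≈ 1.689 × 3440 ≈ 5811 nmi, so the target fraction is f = 1000/5811 ≈ 0.172.
Interpolate at f ≈ 0.172 with slerp weights a = sin((1−f)δ)/sin δ ≈ 0.992, b = sin(fδ)/sin δ ≈ 0.289.
p = a·p₁ + b·p₂ ≈ (0.575, 0.103, 0.811); φ = arcsin(p_z) ≈ 54.24°, λ = atan2(p_y, p_x) ≈ 10.14°.

≈ 54°N, 10°E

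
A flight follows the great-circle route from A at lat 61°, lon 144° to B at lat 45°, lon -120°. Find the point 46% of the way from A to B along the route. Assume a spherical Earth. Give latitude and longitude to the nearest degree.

≈ lat 64°, lon -161°

Convert each endpoint to a unit vector on the sphere (x = cos φ cos λ, y = cos φ sin λ, z = sin φ).
The central angle between the endpoints is δ = arccos(p₁·p₂) ≈ 0.949 rad (54.4°).
Interpolate at f = 0.46 with slerp weights a = sin((1−f)δ)/sin δ ≈ 0.603, b = sin(fδ)/sin δ ≈ 0.520.
p = a·p₁ + b·p₂ ≈ (-0.420, -0.147, 0.895); φ = arcsin(p_z) ≈ 63.56°, λ = atan2(p_y, p_x) ≈ -160.78°.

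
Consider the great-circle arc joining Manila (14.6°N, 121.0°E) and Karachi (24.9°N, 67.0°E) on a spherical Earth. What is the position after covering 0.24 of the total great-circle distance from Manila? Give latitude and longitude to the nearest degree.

Convert each endpoint to a unit vector on the sphere (x = cos φ cos λ, y = cos φ sin λ, z = sin φ).
The central angle between the endpoints is δ = arccos(p₁·p₂) ≈ 0.899 rad (51.5°).
Interpolate at f = 0.24 with slerp weights a = sin((1−f)δ)/sin δ ≈ 0.807, b = sin(fδ)/sin δ ≈ 0.274.
p = a·p₁ + b·p₂ ≈ (-0.305, 0.897, 0.319); φ = arcsin(p_z) ≈ 18.57°, λ = atan2(p_y, p_x) ≈ 108.77°.

≈ 19°N, 109°E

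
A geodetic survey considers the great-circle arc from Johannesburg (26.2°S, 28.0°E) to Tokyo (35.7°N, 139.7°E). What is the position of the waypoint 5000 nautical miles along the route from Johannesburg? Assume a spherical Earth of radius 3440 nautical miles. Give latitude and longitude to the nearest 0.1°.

≈ 21.0°N, 98.8°E

Convert each endpoint to a unit vector on the sphere (x = cos φ cos λ, y = cos φ sin λ, z = sin φ).
The central angle between the endpoints is δ = arccos(p₁·p₂) ≈ 2.126 rad (121.8°). The total great-circle distance is δ·R ≈ 2.126 × 3440 ≈ 7313 nmi, so the target fraction is f = 5000/7313 ≈ 0.684.
Interpolate at f ≈ 0.684 with slerp weights a = sin((1−f)δ)/sin δ ≈ 0.733, b = sin(fδ)/sin δ ≈ 1.169.
p = a·p₁ + b·p₂ ≈ (-0.143, 0.923, 0.358); φ = arcsin(p_z) ≈ 21.00°, λ = atan2(p_y, p_x) ≈ 98.82°.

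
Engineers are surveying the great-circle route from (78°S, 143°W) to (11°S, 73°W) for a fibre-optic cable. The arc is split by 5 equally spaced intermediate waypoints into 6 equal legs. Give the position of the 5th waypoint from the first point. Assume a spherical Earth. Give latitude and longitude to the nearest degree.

From cos δ = sin φ₁ sin φ₂ + cos φ₁ cos φ₂ cos Δλ, the central angle is δ ≈ 1.311 rad (75.1°).
Interpolate at f = 5/6 with slerp weights a = sin((1−f)δ)/sin δ ≈ 0.224, b = sin(fδ)/sin δ ≈ 0.919.
p = a·p₁ + b·p₂ ≈ (0.226, -0.890, -0.395); φ = arcsin(p_z) ≈ -23.25°, λ = atan2(p_y, p_x) ≈ -75.73°.

≈ (23°S, 76°W)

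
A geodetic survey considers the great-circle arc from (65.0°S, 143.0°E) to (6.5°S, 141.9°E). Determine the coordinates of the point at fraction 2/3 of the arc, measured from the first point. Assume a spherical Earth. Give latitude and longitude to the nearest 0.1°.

≈ (26.0°S, 142.1°E)

Convert each endpoint to a unit vector on the sphere (x = cos φ cos λ, y = cos φ sin λ, z = sin φ).
The central angle between the endpoints is δ = arccos(p₁·p₂) ≈ 1.021 rad (58.5°).
Interpolate at f = 2/3 with slerp weights a = sin((1−f)δ)/sin δ ≈ 0.392, b = sin(fδ)/sin δ ≈ 0.738.
p = a·p₁ + b·p₂ ≈ (-0.709, 0.552, -0.438); φ = arcsin(p_z) ≈ -26.00°, λ = atan2(p_y, p_x) ≈ 142.10°.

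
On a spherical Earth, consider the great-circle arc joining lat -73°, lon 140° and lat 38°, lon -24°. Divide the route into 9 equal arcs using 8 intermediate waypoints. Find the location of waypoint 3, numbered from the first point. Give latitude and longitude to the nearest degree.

≈ lat -57°, lon -9°

Write both endpoints as unit vectors p₁, p₂ with components (cos φ cos λ, cos φ sin λ, sin φ).
The central angle between the endpoints is δ = arccos(p₁·p₂) ≈ 2.515 rad (144.1°).
Interpolate at f = 3/9 with slerp weights a = sin((1−f)δ)/sin δ ≈ 1.697, b = sin(fδ)/sin δ ≈ 1.269.
p = a·p₁ + b·p₂ ≈ (0.533, -0.088, -0.841); φ = arcsin(p_z) ≈ -57.28°, λ = atan2(p_y, p_x) ≈ -9.35°.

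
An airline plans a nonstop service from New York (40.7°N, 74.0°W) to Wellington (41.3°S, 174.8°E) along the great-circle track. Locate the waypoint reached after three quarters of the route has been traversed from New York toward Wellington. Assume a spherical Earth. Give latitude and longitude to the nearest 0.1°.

Write both endpoints as unit vectors p₁, p₂ with components (cos φ cos λ, cos φ sin λ, sin φ).
The central angle between the endpoints is δ = arccos(p₁·p₂) ≈ 2.261 rad (129.5°).
Interpolate at f = 3/4 with slerp weights a = sin((1−f)δ)/sin δ ≈ 0.694, b = sin(fδ)/sin δ ≈ 1.286.
p = a·p₁ + b·p₂ ≈ (-0.817, -0.418, -0.396); φ = arcsin(p_z) ≈ -23.34°, λ = atan2(p_y, p_x) ≈ -152.89°.

≈ 23.3°S, 152.9°W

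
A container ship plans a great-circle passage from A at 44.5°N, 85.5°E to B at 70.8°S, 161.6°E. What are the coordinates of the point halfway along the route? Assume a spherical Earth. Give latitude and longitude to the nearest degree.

≈ 16°S, 107°E

Write both endpoints as unit vectors p₁, p₂ with components (cos φ cos λ, cos φ sin λ, sin φ).
The central angle between the endpoints is δ = arccos(p₁·p₂) ≈ 2.221 rad (127.3°).
Interpolate at f = 1/2 with slerp weights a = sin((1−f)δ)/sin δ ≈ 1.126, b = sin(fδ)/sin δ ≈ 1.126.
p = a·p₁ + b·p₂ ≈ (-0.288, 0.917, -0.274); φ = arcsin(p_z) ≈ -15.91°, λ = atan2(p_y, p_x) ≈ 107.45°.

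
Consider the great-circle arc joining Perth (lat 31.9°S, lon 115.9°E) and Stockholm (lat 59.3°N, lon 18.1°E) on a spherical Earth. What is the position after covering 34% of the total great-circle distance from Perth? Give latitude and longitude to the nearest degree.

Convert each endpoint to a unit vector on the sphere (x = cos φ cos λ, y = cos φ sin λ, z = sin φ).
The central angle between the endpoints is δ = arccos(p₁·p₂) ≈ 2.110 rad (120.9°).
Interpolate at f = 0.34 with slerp weights a = sin((1−f)δ)/sin δ ≈ 1.147, b = sin(fδ)/sin δ ≈ 0.766.
p = a·p₁ + b·p₂ ≈ (-0.054, 0.997, 0.053); φ = arcsin(p_z) ≈ 3.02°, λ = atan2(p_y, p_x) ≈ 93.07°.

≈ lat 3°N, lon 93°E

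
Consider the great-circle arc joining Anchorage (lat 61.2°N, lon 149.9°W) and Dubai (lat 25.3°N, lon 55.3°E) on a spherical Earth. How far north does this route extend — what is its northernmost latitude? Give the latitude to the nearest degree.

≈ 79°N

The great circle lies in the plane with unit normal n̂ = (p₁ × p₂)/|p₁ × p₂|.
Here n̂_z ≈ -0.185; the vertex latitude is φ_max = arccos|n̂_z| ≈ 79.3°.
Check via Clairaut: cos φ_max = |cos φ₁| · sin C = cos(61.2°)·sin(22.6°) ≈ 0.185, again giving ≈ 79.3°.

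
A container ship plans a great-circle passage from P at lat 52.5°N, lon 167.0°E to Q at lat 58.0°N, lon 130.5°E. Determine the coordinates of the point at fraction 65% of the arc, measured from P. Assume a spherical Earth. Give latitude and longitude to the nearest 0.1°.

Convert each endpoint to a unit vector on the sphere (x = cos φ cos λ, y = cos φ sin λ, z = sin φ).
The central angle between the endpoints is δ = arccos(p₁·p₂) ≈ 0.371 rad (21.2°).
Interpolate at f = 0.65 with slerp weights a = sin((1−f)δ)/sin δ ≈ 0.357, b = sin(fδ)/sin δ ≈ 0.659.
p = a·p₁ + b·p₂ ≈ (-0.439, 0.314, 0.842); φ = arcsin(p_z) ≈ 57.35°, λ = atan2(p_y, p_x) ≈ 144.37°.

≈ lat 57.3°N, lon 144.4°E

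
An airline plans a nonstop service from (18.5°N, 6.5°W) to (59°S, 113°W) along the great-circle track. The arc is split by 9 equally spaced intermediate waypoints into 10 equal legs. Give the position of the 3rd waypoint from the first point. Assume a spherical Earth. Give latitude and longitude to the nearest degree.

Convert each endpoint to a unit vector on the sphere (x = cos φ cos λ, y = cos φ sin λ, z = sin φ).
The central angle between the endpoints is δ = arccos(p₁·p₂) ≈ 1.994 rad (114.2°).
Interpolate at f = 3/10 with slerp weights a = sin((1−f)δ)/sin δ ≈ 1.080, b = sin(fδ)/sin δ ≈ 0.618.
p = a·p₁ + b·p₂ ≈ (0.893, -0.409, -0.187); φ = arcsin(p_z) ≈ -10.76°, λ = atan2(p_y, p_x) ≈ -24.59°.

≈ (11°S, 25°W)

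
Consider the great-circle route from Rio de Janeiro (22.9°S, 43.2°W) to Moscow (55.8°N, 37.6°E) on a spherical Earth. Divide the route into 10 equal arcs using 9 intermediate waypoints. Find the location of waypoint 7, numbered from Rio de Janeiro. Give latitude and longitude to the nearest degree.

From cos δ = sin φ₁ sin φ₂ + cos φ₁ cos φ₂ cos Δλ, the central angle is δ ≈ 1.812 rad (103.8°).
Interpolate at f = 7/10 with slerp weights a = sin((1−f)δ)/sin δ ≈ 0.533, b = sin(fδ)/sin δ ≈ 0.983.
p = a·p₁ + b·p₂ ≈ (0.796, 0.001, 0.606); φ = arcsin(p_z) ≈ 37.29°, λ = atan2(p_y, p_x) ≈ 0.09°.

≈ 37°N, 0°E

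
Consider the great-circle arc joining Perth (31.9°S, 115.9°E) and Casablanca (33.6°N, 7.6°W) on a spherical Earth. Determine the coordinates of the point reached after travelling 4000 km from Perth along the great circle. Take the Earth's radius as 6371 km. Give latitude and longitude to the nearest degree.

The haversine formula gives a central angle δ ≈ 2.322 rad (133.1°) between the endpoints. The total great-circle distance is δ·R ≈ 2.322 × 6371 ≈ 14795 km, so the target fraction is f = 4000/14795 ≈ 0.270.
Interpolate at f ≈ 0.270 with slerp weights a = sin((1−f)δ)/sin δ ≈ 1.358, b = sin(fδ)/sin δ ≈ 0.804.
p = a·p₁ + b·p₂ ≈ (0.160, 0.949, -0.273); φ = arcsin(p_z) ≈ -15.83°, λ = atan2(p_y, p_x) ≈ 80.42°.

≈ (16°S, 80°E)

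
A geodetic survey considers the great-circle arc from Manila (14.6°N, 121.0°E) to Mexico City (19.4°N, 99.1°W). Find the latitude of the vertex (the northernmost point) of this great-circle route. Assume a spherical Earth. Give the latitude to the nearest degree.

The great circle lies in the plane with unit normal n̂ = (p₁ × p₂)/|p₁ × p₂|.
Here n̂_z ≈ +0.745; the vertex latitude is φ_max = arccos|n̂_z| ≈ 41.8°.
Check via Clairaut: cos φ_max = |cos φ₁| · sin C = cos(14.6°)·sin(50.4°) ≈ 0.745, again giving ≈ 41.8°.

≈ 42°N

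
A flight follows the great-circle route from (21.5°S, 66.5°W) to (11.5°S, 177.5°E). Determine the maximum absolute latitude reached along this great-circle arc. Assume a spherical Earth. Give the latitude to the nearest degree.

The great circle lies in the plane with unit normal n̂ = (p₁ × p₂)/|p₁ × p₂|.
Here n̂_z ≈ -0.867; the vertex latitude is φ_max = arccos|n̂_z| ≈ 29.9°.
Check via Clairaut: cos φ_max = |cos φ₁| · sin C = cos(21.5°)·sin(111.3°) ≈ 0.867, again giving ≈ 29.9°.

≈ 30°S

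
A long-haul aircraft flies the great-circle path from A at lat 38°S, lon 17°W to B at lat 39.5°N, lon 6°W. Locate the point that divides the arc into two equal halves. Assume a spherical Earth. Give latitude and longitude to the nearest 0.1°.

≈ lat 0.8°N, lon 11.6°W

The haversine formula gives a central angle δ ≈ 1.364 rad (78.2°) between the endpoints.
Interpolate at f = 1/2 with slerp weights a = sin((1−f)δ)/sin δ ≈ 0.644, b = sin(fδ)/sin δ ≈ 0.644.
p = a·p₁ + b·p₂ ≈ (0.980, -0.200, 0.013); φ = arcsin(p_z) ≈ 0.75°, λ = atan2(p_y, p_x) ≈ -11.56°.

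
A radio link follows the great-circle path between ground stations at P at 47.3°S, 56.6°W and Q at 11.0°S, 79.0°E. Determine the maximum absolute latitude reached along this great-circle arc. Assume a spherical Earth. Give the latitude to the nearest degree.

≈ 60°S

The great circle lies in the plane with unit normal n̂ = (p₁ × p₂)/|p₁ × p₂|.
Here n̂_z ≈ +0.494; the vertex latitude is φ_max = arccos|n̂_z| ≈ 60.4°.
Check via Clairaut: cos φ_max = |cos φ₁| · sin C = cos(47.3°)·sin(133.2°) ≈ 0.494, again giving ≈ 60.4°.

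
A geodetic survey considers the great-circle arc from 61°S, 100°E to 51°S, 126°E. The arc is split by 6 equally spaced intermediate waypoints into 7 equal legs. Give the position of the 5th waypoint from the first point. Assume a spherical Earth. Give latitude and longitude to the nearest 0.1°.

≈ 54.4°S, 119.9°E

Convert each endpoint to a unit vector on the sphere (x = cos φ cos λ, y = cos φ sin λ, z = sin φ).
The central angle between the endpoints is δ = arccos(p₁·p₂) ≈ 0.305 rad (17.5°).
Interpolate at f = 5/7 with slerp weights a = sin((1−f)δ)/sin δ ≈ 0.290, b = sin(fδ)/sin δ ≈ 0.720.
p = a·p₁ + b·p₂ ≈ (-0.291, 0.505, -0.813); φ = arcsin(p_z) ≈ -54.37°, λ = atan2(p_y, p_x) ≈ 119.93°.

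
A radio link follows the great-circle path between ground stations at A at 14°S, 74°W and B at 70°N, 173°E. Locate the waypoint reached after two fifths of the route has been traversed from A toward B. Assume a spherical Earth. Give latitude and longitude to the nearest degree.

From cos δ = sin φ₁ sin φ₂ + cos φ₁ cos φ₂ cos Δλ, the central angle is δ ≈ 1.936 rad (110.9°).
Interpolate at f = 2/5 with slerp weights a = sin((1−f)δ)/sin δ ≈ 0.982, b = sin(fδ)/sin δ ≈ 0.749.
p = a·p₁ + b·p₂ ≈ (0.009, -0.885, 0.466); φ = arcsin(p_z) ≈ 27.76°, λ = atan2(p_y, p_x) ≈ -89.45°.

≈ 28°N, 89°W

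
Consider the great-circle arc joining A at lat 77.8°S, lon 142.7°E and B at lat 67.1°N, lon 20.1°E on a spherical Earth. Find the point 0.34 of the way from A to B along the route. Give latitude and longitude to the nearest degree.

≈ lat 35°S, lon 59°E

Write both endpoints as unit vectors p₁, p₂ with components (cos φ cos λ, cos φ sin λ, sin φ).
The central angle between the endpoints is δ = arccos(p₁·p₂) ≈ 2.807 rad (160.9°).
Interpolate at f = 0.34 with slerp weights a = sin((1−f)δ)/sin δ ≈ 2.928, b = sin(fδ)/sin δ ≈ 2.488.
p = a·p₁ + b·p₂ ≈ (0.417, 0.708, -0.570); φ = arcsin(p_z) ≈ -34.77°, λ = atan2(p_y, p_x) ≈ 59.50°.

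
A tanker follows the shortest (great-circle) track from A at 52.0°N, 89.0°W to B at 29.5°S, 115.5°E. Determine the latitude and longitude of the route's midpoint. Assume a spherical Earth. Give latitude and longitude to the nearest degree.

≈ 36°N, 155°E

Write both endpoints as unit vectors p₁, p₂ with components (cos φ cos λ, cos φ sin λ, sin φ).
The central angle between the endpoints is δ = arccos(p₁·p₂) ≈ 2.638 rad (151.1°).
Interpolate at f = 1/2 with slerp weights a = sin((1−f)δ)/sin δ ≈ 2.005, b = sin(fδ)/sin δ ≈ 2.005.
p = a·p₁ + b·p₂ ≈ (-0.730, 0.341, 0.593); φ = arcsin(p_z) ≈ 36.35°, λ = atan2(p_y, p_x) ≈ 154.96°.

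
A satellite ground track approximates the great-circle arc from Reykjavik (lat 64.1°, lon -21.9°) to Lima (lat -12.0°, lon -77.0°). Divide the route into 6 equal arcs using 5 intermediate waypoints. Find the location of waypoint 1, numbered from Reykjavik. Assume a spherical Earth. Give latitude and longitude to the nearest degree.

Convert each endpoint to a unit vector on the sphere (x = cos φ cos λ, y = cos φ sin λ, z = sin φ).
The central angle between the endpoints is δ = arccos(p₁·p₂) ≈ 1.513 rad (86.7°).
Interpolate at f = 1/6 with slerp weights a = sin((1−f)δ)/sin δ ≈ 0.954, b = sin(fδ)/sin δ ≈ 0.250.
p = a·p₁ + b·p₂ ≈ (0.442, -0.394, 0.806); φ = arcsin(p_z) ≈ 53.73°, λ = atan2(p_y, p_x) ≈ -41.71°.

≈ lat 54°, lon -42°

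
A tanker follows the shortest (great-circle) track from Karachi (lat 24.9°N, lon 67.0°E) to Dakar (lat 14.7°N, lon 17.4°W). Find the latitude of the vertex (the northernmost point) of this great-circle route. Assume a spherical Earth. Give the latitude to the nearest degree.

The great circle lies in the plane with unit normal n̂ = (p₁ × p₂)/|p₁ × p₂|.
Here n̂_z ≈ -0.890; the vertex latitude is φ_max = arccos|n̂_z| ≈ 27.2°.
Check via Clairaut: cos φ_max = |cos φ₁| · sin C = cos(24.9°)·sin(78.8°) ≈ 0.890, again giving ≈ 27.2°.

≈ 27°N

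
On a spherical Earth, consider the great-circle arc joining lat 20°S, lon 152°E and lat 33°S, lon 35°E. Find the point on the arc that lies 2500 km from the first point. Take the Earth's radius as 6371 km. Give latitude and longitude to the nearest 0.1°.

≈ lat 33.4°S, lon 131.7°E

Write both endpoints as unit vectors p₁, p₂ with components (cos φ cos λ, cos φ sin λ, sin φ).
The central angle between the endpoints is δ = arccos(p₁·p₂) ≈ 1.743 rad (99.9°). The total great-circle distance is δ·R ≈ 1.743 × 6371 ≈ 11106 km, so the target fraction is f = 2500/11106 ≈ 0.225.
Interpolate at f ≈ 0.225 with slerp weights a = sin((1−f)δ)/sin δ ≈ 0.991, b = sin(fδ)/sin δ ≈ 0.388.
p = a·p₁ + b·p₂ ≈ (-0.555, 0.624, -0.550); φ = arcsin(p_z) ≈ -33.38°, λ = atan2(p_y, p_x) ≈ 131.67°.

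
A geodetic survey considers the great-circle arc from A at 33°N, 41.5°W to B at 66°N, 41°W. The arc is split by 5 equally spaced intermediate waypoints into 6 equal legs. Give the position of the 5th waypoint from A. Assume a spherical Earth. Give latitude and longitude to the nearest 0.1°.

≈ 60.5°N, 41.1°W

The haversine formula gives a central angle δ ≈ 0.576 rad (33.0°) between the endpoints.
Interpolate at f = 5/6 with slerp weights a = sin((1−f)δ)/sin δ ≈ 0.176, b = sin(fδ)/sin δ ≈ 0.848.
p = a·p₁ + b·p₂ ≈ (0.371, -0.324, 0.870); φ = arcsin(p_z) ≈ 60.50°, λ = atan2(p_y, p_x) ≈ -41.15°.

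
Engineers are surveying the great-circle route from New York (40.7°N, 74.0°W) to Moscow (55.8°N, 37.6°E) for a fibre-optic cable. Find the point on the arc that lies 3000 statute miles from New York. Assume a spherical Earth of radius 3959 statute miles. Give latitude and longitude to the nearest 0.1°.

≈ 64.6°N, 9.0°W

Convert each endpoint to a unit vector on the sphere (x = cos φ cos λ, y = cos φ sin λ, z = sin φ).
The central angle between the endpoints is δ = arccos(p₁·p₂) ≈ 1.178 rad (67.5°). The total great-circle distance is δ·R ≈ 1.178 × 3959 ≈ 4665 mi, so the target fraction is f = 3000/4665 ≈ 0.643.
Interpolate at f ≈ 0.643 with slerp weights a = sin((1−f)δ)/sin δ ≈ 0.442, b = sin(fδ)/sin δ ≈ 0.744.
p = a·p₁ + b·p₂ ≈ (0.424, -0.067, 0.903); φ = arcsin(p_z) ≈ 64.61°, λ = atan2(p_y, p_x) ≈ -8.98°.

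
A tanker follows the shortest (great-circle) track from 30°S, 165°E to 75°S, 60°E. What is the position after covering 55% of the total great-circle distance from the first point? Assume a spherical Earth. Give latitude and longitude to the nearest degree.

Convert each endpoint to a unit vector on the sphere (x = cos φ cos λ, y = cos φ sin λ, z = sin φ).
The central angle between the endpoints is δ = arccos(p₁·p₂) ≈ 1.132 rad (64.9°).
Interpolate at f = 0.55 with slerp weights a = sin((1−f)δ)/sin δ ≈ 0.539, b = sin(fδ)/sin δ ≈ 0.644.
p = a·p₁ + b·p₂ ≈ (-0.367, 0.265, -0.892); φ = arcsin(p_z) ≈ -63.07°, λ = atan2(p_y, p_x) ≈ 144.17°.

≈ 63°S, 144°E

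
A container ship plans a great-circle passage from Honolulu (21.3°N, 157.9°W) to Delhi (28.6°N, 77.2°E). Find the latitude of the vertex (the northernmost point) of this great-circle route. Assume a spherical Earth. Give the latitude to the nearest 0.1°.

The great circle lies in the plane with unit normal n̂ = (p₁ × p₂)/|p₁ × p₂|.
Here n̂_z ≈ -0.702; the vertex latitude is φ_max = arccos|n̂_z| ≈ 45.4°.

≈ 45.4°N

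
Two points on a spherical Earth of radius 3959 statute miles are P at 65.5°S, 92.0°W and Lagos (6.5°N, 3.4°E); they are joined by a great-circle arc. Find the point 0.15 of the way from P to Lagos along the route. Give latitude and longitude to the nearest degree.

≈ 62°S, 59°W

Write both endpoints as unit vectors p₁, p₂ with components (cos φ cos λ, cos φ sin λ, sin φ).
The central angle between the endpoints is δ = arccos(p₁·p₂) ≈ 1.713 rad (98.2°).
Interpolate at f = 0.15 with slerp weights a = sin((1−f)δ)/sin δ ≈ 1.004, b = sin(fδ)/sin δ ≈ 0.257.
p = a·p₁ + b·p₂ ≈ (0.240, -0.401, -0.884); φ = arcsin(p_z) ≈ -62.15°, λ = atan2(p_y, p_x) ≈ -59.07°.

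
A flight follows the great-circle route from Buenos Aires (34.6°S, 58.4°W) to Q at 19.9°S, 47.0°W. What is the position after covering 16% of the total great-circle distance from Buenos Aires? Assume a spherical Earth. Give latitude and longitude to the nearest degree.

Convert each endpoint to a unit vector on the sphere (x = cos φ cos λ, y = cos φ sin λ, z = sin φ).
The central angle between the endpoints is δ = arccos(p₁·p₂) ≈ 0.311 rad (17.8°).
Interpolate at f = 0.16 with slerp weights a = sin((1−f)δ)/sin δ ≈ 0.844, b = sin(fδ)/sin δ ≈ 0.163.
p = a·p₁ + b·p₂ ≈ (0.468, -0.704, -0.535); φ = arcsin(p_z) ≈ -32.32°, λ = atan2(p_y, p_x) ≈ -56.35°.

≈ 32°S, 56°W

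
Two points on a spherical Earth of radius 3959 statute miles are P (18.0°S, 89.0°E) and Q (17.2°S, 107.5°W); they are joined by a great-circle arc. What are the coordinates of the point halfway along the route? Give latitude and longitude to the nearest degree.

Write both endpoints as unit vectors p₁, p₂ with components (cos φ cos λ, cos φ sin λ, sin φ).
The central angle between the endpoints is δ = arccos(p₁·p₂) ≈ 2.465 rad (141.2°).
Interpolate at f = 1/2 with slerp weights a = sin((1−f)δ)/sin δ ≈ 1.507, b = sin(fδ)/sin δ ≈ 1.507.
p = a·p₁ + b·p₂ ≈ (-0.408, 0.060, -0.911); φ = arcsin(p_z) ≈ -65.66°, λ = atan2(p_y, p_x) ≈ 171.63°.

≈ (66°S, 172°E)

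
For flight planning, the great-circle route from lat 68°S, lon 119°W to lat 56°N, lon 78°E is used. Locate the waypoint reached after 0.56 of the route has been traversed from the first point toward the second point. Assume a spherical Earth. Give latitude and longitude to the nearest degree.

From cos δ = sin φ₁ sin φ₂ + cos φ₁ cos φ₂ cos Δλ, the central angle is δ ≈ 2.892 rad (165.7°).
Interpolate at f = 0.56 with slerp weights a = sin((1−f)δ)/sin δ ≈ 3.868, b = sin(fδ)/sin δ ≈ 4.042.
p = a·p₁ + b·p₂ ≈ (-0.233, 0.944, -0.235); φ = arcsin(p_z) ≈ -13.62°, λ = atan2(p_y, p_x) ≈ 103.85°.

≈ lat 14°S, lon 104°E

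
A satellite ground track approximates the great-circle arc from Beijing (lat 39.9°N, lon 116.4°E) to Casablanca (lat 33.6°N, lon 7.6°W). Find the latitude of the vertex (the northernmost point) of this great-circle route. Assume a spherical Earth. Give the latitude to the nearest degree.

The great circle lies in the plane with unit normal n̂ = (p₁ × p₂)/|p₁ × p₂|.
Here n̂_z ≈ -0.530; the vertex latitude is φ_max = arccos|n̂_z| ≈ 58.0°.
Check via Clairaut: cos φ_max = |cos φ₁| · sin C = cos(39.9°)·sin(43.7°) ≈ 0.530, again giving ≈ 58.0°.

≈ 58°N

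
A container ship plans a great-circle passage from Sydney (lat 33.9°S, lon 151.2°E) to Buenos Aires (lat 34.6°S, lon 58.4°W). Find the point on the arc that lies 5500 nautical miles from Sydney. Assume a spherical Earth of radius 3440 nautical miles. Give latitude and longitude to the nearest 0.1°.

≈ lat 47.4°S, lon 67.5°W

Convert each endpoint to a unit vector on the sphere (x = cos φ cos λ, y = cos φ sin λ, z = sin φ).
The central angle between the endpoints is δ = arccos(p₁·p₂) ≈ 1.852 rad (106.1°). The total great-circle distance is δ·R ≈ 1.852 × 3440 ≈ 6370 nmi, so the target fraction is f = 5500/6370 ≈ 0.863.
Interpolate at f ≈ 0.863 with slerp weights a = sin((1−f)δ)/sin δ ≈ 0.261, b = sin(fδ)/sin δ ≈ 1.040.
p = a·p₁ + b·p₂ ≈ (0.259, -0.625, -0.736); φ = arcsin(p_z) ≈ -47.40°, λ = atan2(p_y, p_x) ≈ -67.48°.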